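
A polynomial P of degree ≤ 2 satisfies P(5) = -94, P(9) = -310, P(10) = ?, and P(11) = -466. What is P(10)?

-384

The 3 known points determine the degree-2 polynomial uniquely.
Write P(x) = ax^2 + bx + c. Substituting each data point gives a linear system:
  25a + 5b + c = -94
  81a + 9b + c = -310
  121a + 11b + c = -466
Solving the system yields a = -4, b = 2, c = -4.
So P(x) = -4x^2 + 2x - 4.
Then P(10) = -384.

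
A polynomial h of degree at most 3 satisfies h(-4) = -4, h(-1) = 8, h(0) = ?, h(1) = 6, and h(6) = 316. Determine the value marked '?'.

4

The 4 known points determine the degree-3 polynomial uniquely.
Write h(t) = at^3 + bt^2 + ct + d. Substituting each data point gives a linear system:
  -64a + 16b - 4c + d = -4
  -a + b - c + d = 8
  a + b + c + d = 6
  216a + 36b + 6c + d = 316
Solving the system yields a = 1, b = 3, c = -2, d = 4.
So h(t) = t^3 + 3t^2 - 2t + 4.
Then h(0) = 4.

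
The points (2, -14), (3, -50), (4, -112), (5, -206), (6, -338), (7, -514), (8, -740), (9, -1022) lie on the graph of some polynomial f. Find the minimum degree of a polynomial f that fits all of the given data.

Forward differences of the values at x = 2, 3, 4, 5, 6, 7, 8, 9:
  f  : -14  -50  -112  -206  -338  -514  -740  -1022
  Δ  : -36  -62  -94  -132  -176  -226  -282
  Δ^2: -26  -32  -38  -44  -50  -56
  Δ^3: -6  -6  -6  -6  -6
  Δ^4: 0  0  0  0
  Δ^5: 0  0  0
  Δ^6: 0  0
  Δ^7: 0
The third differences are constant (-6) and nonzero, while all higher differences vanish, so the minimal degree is 3.

3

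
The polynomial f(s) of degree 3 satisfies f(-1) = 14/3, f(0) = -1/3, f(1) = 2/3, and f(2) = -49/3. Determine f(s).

f(s) = -4s^3 + 3s^2 + 2s - 1/3

Write f(s) = as^3 + bs^2 + cs + d. Substituting each data point gives a linear system:
  -a + b - c + d = 14/3
  d = -1/3
  a + b + c + d = 2/3
  8a + 4b + 2c + d = -49/3
Solving the system yields a = -4, b = 3, c = 2, d = -1/3.
So f(s) = -4s^3 + 3s^2 + 2s - 1/3.
Check: f(0) = -1/3. ✓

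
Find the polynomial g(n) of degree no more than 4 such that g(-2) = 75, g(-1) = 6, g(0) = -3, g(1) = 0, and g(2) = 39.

g(n) = 3n^4 - 2n^3 + 3n^2 - n - 3

Write g(n) = an^4 + bn^3 + cn^2 + dn + e. Substituting each data point gives a linear system:
  16a - 8b + 4c - 2d + e = 75
  a - b + c - d + e = 6
  e = -3
  a + b + c + d + e = 0
  16a + 8b + 4c + 2d + e = 39
Solving the system yields a = 3, b = -2, c = 3, d = -1, e = -3.
So g(n) = 3n^4 - 2n^3 + 3n^2 - n - 3.
Check: g(2) = 39. ✓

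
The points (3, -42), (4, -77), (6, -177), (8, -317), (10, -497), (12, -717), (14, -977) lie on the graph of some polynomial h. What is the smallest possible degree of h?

Divided differences on the nodes 3, 4, 6, 8, 10, 12, 14:
  order 0: -42  -77  -177  -317  -497  -717  -977
  order 1: -35  -50  -70  -90  -110  -130
  order 2: -5  -5  -5  -5  -5
  order 3: 0  0  0  0
  order 4: 0  0  0
  order 5: 0  0
  order 6: 0
The order-2 divided differences are all -5 (nonzero) and every higher order vanishes, so the data lies on a polynomial of degree exactly 2.

2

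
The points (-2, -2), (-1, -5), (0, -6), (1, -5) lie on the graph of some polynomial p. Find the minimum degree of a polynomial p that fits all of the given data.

Forward differences of the values at s = -2, -1, 0, 1:
  p  : -2  -5  -6  -5
  Δ  : -3  -1  1
  Δ^2: 2  2
  Δ^3: 0
The second differences are constant (2) and nonzero, while all higher differences vanish, so the minimal degree is 2.

2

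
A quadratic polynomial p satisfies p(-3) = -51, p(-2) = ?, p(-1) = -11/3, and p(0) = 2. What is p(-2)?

On equispaced nodes a degree-2 polynomial has vanishing third forward difference, so
  - p(-3) + 3·p(-2) - 3·p(-1) + p(0) = 0.
Substituting the known values and solving for p(-2):
  3·p(-2) = -64
  p(-2) = -64/3.

-64/3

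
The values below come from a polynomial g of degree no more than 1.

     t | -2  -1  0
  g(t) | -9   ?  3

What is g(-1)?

-3

On equispaced nodes a degree-1 polynomial has vanishing second forward difference, so
  g(-2) - 2·g(-1) + g(0) = 0.
Substituting the known values and solving for g(-1):
  -2·g(-1) = 6
  g(-1) = -3.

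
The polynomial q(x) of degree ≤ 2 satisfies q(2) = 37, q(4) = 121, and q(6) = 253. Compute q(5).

Using the Lagrange interpolation formula with nodes 2, 4, 6:
  L_0(x) = (x - 4)(x - 6) / 8
  L_1(x) = (x - 2)(x - 6) / -4
  L_2(x) = (x - 2)(x - 4) / 8
Then q(x) = 37·L_0(x) + 121·L_1(x) + 253·L_2(x).
Expanding and collecting terms gives q(x) = 6x^2 + 6x + 1.
Evaluating at x = 5: q(5) = 181.

181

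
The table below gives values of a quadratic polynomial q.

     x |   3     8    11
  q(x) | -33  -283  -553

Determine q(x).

Write q(x) = ax^2 + bx + c. Substituting each data point gives a linear system:
  9a + 3b + c = -33
  64a + 8b + c = -283
  121a + 11b + c = -553
Solving the system yields a = -5, b = 5, c = -3.
So q(x) = -5x^2 + 5x - 3.
Check: q(8) = -283. ✓

q(x) = -5x^2 + 5x - 3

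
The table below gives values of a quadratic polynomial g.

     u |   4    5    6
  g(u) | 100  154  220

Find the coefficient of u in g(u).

Write g(u) = au^2 + bu + c. Substituting each data point gives a linear system:
  16a + 4b + c = 100
  25a + 5b + c = 154
  36a + 6b + c = 220
Solving the system yields a = 6, b = 0, c = 4.
So g(u) = 6u² + 4.
The coefficient of u is 0.

0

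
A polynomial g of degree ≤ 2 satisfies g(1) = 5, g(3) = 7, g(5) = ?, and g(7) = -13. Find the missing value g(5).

1

The 3 known points determine the degree-2 polynomial uniquely.
Write g(u) = au^2 + bu + c. Substituting each data point gives a linear system:
  a + b + c = 5
  9a + 3b + c = 7
  49a + 7b + c = -13
Solving the system yields a = -1, b = 5, c = 1.
So g(u) = -u² + 5u + 1.
Then g(5) = 1.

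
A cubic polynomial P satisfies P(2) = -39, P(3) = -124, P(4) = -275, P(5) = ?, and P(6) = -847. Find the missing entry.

The 4 known points determine the degree-3 polynomial uniquely.
Write P(s) = as^3 + bs^2 + cs + d. Substituting each data point gives a linear system:
  8a + 4b + 2c + d = -39
  27a + 9b + 3c + d = -124
  64a + 16b + 4c + d = -275
  216a + 36b + 6c + d = -847
Solving the system yields a = -3, b = -6, c = 2, d = 5.
So P(s) = -3s^3 - 6s^2 + 2s + 5.
Then P(5) = -510.

-510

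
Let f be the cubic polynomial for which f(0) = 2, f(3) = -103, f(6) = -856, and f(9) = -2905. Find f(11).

Using the Lagrange interpolation formula with nodes 0, 3, 6, 9:
  L_0(t) = (t - 3)(t - 6)(t - 9) / -162
  L_1(t) = t(t - 6)(t - 9) / 54
  L_2(t) = t(t - 3)(t - 9) / -54
  L_3(t) = t(t - 3)(t - 6) / 162
Then f(t) = 2·L_0(t) - 103·L_1(t) - 856·L_2(t) - 2905·L_3(t).
Expanding and collecting terms gives f(t) = -4t^3 + t + 2.
Evaluating at t = 11: f(11) = -5311.

-5311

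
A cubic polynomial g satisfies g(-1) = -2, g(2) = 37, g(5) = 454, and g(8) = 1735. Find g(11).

Forward differences of the values at u = -1, 2, 5, 8:
  g  : -2  37  454  1735
  Δ  : 39  417  1281
  Δ^2: 378  864
  Δ^3: 486
The third differences are constant, confirming degree 3.
Interpolating (Newton forward form) and evaluating at u = 11 gives g(11) = 4366.

4366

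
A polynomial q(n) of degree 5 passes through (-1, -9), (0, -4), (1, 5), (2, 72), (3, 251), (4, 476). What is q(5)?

441

Write q(n) = an^5 + bn^4 + cn^3 + dn^2 + en + k. Substituting each data point gives a linear system:
  -a + b - c + d - e + k = -9
  k = -4
  a + b + c + d + e + k = 5
  32a + 16b + 8c + 4d + 2e + k = 72
  243a + 81b + 27c + 9d + 3e + k = 251
  1024a + 256b + 64c + 16d + 4e + k = 476
Solving the system yields a = -1, b = 5, c = 4, d = -3, e = 4, k = -4.
So q(n) = -n^5 + 5n^4 + 4n^3 - 3n^2 + 4n - 4.
Then q(5) = 441.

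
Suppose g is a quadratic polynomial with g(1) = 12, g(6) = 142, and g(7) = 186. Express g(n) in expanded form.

g(n) = 3n^2 + 5n + 4

Write g(n) = an^2 + bn + c. Substituting each data point gives a linear system:
  a + b + c = 12
  36a + 6b + c = 142
  49a + 7b + c = 186
Solving the system yields a = 3, b = 5, c = 4.
So g(n) = 3n² + 5n + 4.
Check: g(6) = 142. ✓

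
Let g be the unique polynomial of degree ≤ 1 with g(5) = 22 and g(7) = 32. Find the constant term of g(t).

Write g(t) = at + b. Substituting each data point gives a linear system:
  5a + b = 22
  7a + b = 32
Solving the system yields a = 5, b = -3.
So g(t) = 5t - 3.
The constant term is -3.

-3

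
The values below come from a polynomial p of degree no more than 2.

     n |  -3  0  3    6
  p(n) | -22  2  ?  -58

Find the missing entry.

On equispaced nodes a degree-2 polynomial has vanishing third forward difference, so
  - p(-3) + 3·p(0) - 3·p(3) + p(6) = 0.
Substituting the known values and solving for p(3):
  -3·p(3) = 30
  p(3) = -10.

-10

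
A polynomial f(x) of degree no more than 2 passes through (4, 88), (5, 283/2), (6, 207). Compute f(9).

Write f(x) = ax^2 + bx + c. Substituting each data point gives a linear system:
  16a + 4b + c = 88
  25a + 5b + c = 283/2
  36a + 6b + c = 207
Solving the system yields a = 6, b = -1/2, c = -6.
So f(x) = 6x² - (1/2)x - 6.
Then f(9) = 951/2.

951/2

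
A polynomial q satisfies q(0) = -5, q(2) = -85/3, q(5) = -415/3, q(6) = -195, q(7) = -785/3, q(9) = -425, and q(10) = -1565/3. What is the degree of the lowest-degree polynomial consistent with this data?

2

Divided differences on the nodes 0, 2, 5, 6, 7, 9, 10:
  order 0: -5  -85/3  -415/3  -195  -785/3  -425  -1565/3
  order 1: -35/3  -110/3  -170/3  -200/3  -245/3  -290/3
  order 2: -5  -5  -5  -5  -5
  order 3: 0  0  0  0
  order 4: 0  0  0
  order 5: 0  0
  order 6: 0
The order-2 divided differences are all -5 (nonzero) and every higher order vanishes, so the data lies on a polynomial of degree exactly 2.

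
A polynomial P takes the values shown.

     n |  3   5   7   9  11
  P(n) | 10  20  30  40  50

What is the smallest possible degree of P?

Forward differences of the values at n = 3, 5, 7, 9, 11:
  P  : 10  20  30  40  50
  Δ  : 10  10  10  10
  Δ^2: 0  0  0
  Δ^3: 0  0
  Δ^4: 0
The first differences are constant (10) and nonzero, while all higher differences vanish, so the minimal degree is 1.

1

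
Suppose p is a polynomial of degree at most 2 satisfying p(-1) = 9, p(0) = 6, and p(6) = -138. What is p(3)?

Using the Lagrange interpolation formula with nodes -1, 0, 6:
  L_0(x) = x(x - 6) / 7
  L_1(x) = (x + 1)(x - 6) / -6
  L_2(x) = (x + 1)x / 42
Then p(x) = 9·L_0(x) + 6·L_1(x) - 138·L_2(x).
Expanding and collecting terms gives p(x) = -3x^2 - 6x + 6.
Evaluating at x = 3: p(3) = -39.

-39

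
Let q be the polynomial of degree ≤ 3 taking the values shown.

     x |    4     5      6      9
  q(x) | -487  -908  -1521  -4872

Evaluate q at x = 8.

-3467

Using the Lagrange interpolation formula with nodes 4, 5, 6, 9:
  L_0(x) = (x - 5)(x - 6)(x - 9) / -10
  L_1(x) = (x - 4)(x - 6)(x - 9) / 4
  L_2(x) = (x - 4)(x - 5)(x - 9) / -6
  L_3(x) = (x - 4)(x - 5)(x - 6) / 60
Then q(x) = -487·L_0(x) - 908·L_1(x) - 1521·L_2(x) - 4872·L_3(x).
Expanding and collecting terms gives q(x) = -6x^3 - 6x^2 - x - 3.
Evaluating at x = 8: q(8) = -3467.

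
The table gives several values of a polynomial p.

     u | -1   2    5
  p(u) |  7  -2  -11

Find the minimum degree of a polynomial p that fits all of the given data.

Divided differences on the nodes -1, 2, 5:
  order 0: 7  -2  -11
  order 1: -3  -3
  order 2: 0
The order-1 divided differences are all -3 (nonzero) and every higher order vanishes, so the data lies on a polynomial of degree exactly 1.

1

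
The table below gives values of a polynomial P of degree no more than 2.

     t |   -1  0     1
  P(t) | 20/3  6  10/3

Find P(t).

Write P(t) = at^2 + bt + c. Substituting each data point gives a linear system:
  a - b + c = 20/3
  c = 6
  a + b + c = 10/3
Solving the system yields a = -1, b = -5/3, c = 6.
So P(t) = -t² - (5/3)t + 6.
Check: P(1) = 10/3. ✓

P(t) = -t^2 - (5/3)t + 6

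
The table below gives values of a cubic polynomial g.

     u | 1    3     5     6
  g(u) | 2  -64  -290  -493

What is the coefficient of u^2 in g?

Write g(u) = au^3 + bu^2 + cu + d. Substituting each data point gives a linear system:
  a + b + c + d = 2
  27a + 9b + 3c + d = -64
  125a + 25b + 5c + d = -290
  216a + 36b + 6c + d = -493
Solving the system yields a = -2, b = -2, c = 1, d = 5.
So g(u) = -2u^3 - 2u^2 + u + 5.
The coefficient of u^2 is -2.

-2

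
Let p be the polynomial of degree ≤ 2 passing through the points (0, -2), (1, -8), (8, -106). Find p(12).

-206

Using the Lagrange interpolation formula with nodes 0, 1, 8:
  L_0(t) = (t - 1)(t - 8) / 8
  L_1(t) = t(t - 8) / -7
  L_2(t) = t(t - 1) / 56
Then p(t) = -2·L_0(t) - 8·L_1(t) - 106·L_2(t).
Expanding and collecting terms gives p(t) = -t² - 5t - 2.
Evaluating at t = 12: p(12) = -206.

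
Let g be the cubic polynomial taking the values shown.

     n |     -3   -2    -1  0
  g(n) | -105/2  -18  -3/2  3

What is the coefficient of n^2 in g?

-3

Write g(n) = an^3 + bn^2 + cn + d. Substituting each data point gives a linear system:
  -27a + 9b - 3c + d = -105/2
  -8a + 4b - 2c + d = -18
  -a + b - c + d = -3/2
  d = 3
Solving the system yields a = 1, b = -3, c = 1/2, d = 3.
So g(n) = n³ - 3n² + (1/2)n + 3.
The coefficient of n^2 is -3.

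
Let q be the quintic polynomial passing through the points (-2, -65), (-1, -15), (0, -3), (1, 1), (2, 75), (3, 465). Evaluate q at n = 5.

4737

Write q(n) = an^5 + bn^4 + cn^3 + dn^2 + en + k. Substituting each data point gives a linear system:
  -32a + 16b - 8c + 4d - 2e + k = -65
  -a + b - c + d - e + k = -15
  k = -3
  a + b + c + d + e + k = 1
  32a + 16b + 8c + 4d + 2e + k = 75
  243a + 81b + 27c + 9d + 3e + k = 465
Solving the system yields a = 1, b = 2, c = 4, d = -6, e = 3, k = -3.
So q(n) = n^5 + 2n^4 + 4n^3 - 6n^2 + 3n - 3.
Then q(5) = 4737.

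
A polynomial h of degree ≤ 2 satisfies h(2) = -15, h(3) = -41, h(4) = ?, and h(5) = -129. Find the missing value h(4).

-79

The 3 known points determine the degree-2 polynomial uniquely.
Write h(s) = as^2 + bs + c. Substituting each data point gives a linear system:
  4a + 2b + c = -15
  9a + 3b + c = -41
  25a + 5b + c = -129
Solving the system yields a = -6, b = 4, c = 1.
So h(s) = -6s^2 + 4s + 1.
Then h(4) = -79.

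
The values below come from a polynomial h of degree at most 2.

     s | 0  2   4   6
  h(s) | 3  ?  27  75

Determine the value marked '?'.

3

The 3 known points determine the degree-2 polynomial uniquely.
Write h(s) = as^2 + bs + c. Substituting each data point gives a linear system:
  c = 3
  16a + 4b + c = 27
  36a + 6b + c = 75
Solving the system yields a = 3, b = -6, c = 3.
So h(s) = 3s^2 - 6s + 3.
Then h(2) = 3.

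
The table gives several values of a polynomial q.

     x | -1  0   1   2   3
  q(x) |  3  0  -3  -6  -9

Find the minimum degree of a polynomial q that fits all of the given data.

1

Forward differences of the values at x = -1, 0, 1, 2, 3:
  q  : 3  0  -3  -6  -9
  Δ  : -3  -3  -3  -3
  Δ^2: 0  0  0
  Δ^3: 0  0
  Δ^4: 0
The first differences are constant (-3) and nonzero, while all higher differences vanish, so the minimal degree is 1.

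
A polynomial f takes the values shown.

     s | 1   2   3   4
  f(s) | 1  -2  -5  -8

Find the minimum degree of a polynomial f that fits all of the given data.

1

Divided differences on the nodes 1, 2, 3, 4:
  order 0: 1  -2  -5  -8
  order 1: -3  -3  -3
  order 2: 0  0
  order 3: 0
The order-1 divided differences are all -3 (nonzero) and every higher order vanishes, so the data lies on a polynomial of degree exactly 1.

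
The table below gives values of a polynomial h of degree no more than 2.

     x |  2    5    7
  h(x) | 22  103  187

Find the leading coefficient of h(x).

3

Write h(x) = ax^2 + bx + c. Substituting each data point gives a linear system:
  4a + 2b + c = 22
  25a + 5b + c = 103
  49a + 7b + c = 187
Solving the system yields a = 3, b = 6, c = -2.
So h(x) = 3x^2 + 6x - 2.
The leading coefficient is 3.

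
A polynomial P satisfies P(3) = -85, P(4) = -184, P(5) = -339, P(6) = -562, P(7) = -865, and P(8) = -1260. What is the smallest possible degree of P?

3

Forward differences of the values at s = 3, 4, 5, 6, 7, 8:
  P  : -85  -184  -339  -562  -865  -1260
  Δ  : -99  -155  -223  -303  -395
  Δ^2: -56  -68  -80  -92
  Δ^3: -12  -12  -12
  Δ^4: 0  0
  Δ^5: 0
The third differences are constant (-12) and nonzero, while all higher differences vanish, so the minimal degree is 3.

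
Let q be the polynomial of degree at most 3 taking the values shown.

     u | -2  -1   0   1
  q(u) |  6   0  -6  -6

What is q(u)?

Write q(u) = au^3 + bu^2 + cu + d. Substituting each data point gives a linear system:
  -8a + 4b - 2c + d = 6
  -a + b - c + d = 0
  d = -6
  a + b + c + d = -6
Solving the system yields a = 1, b = 3, c = -4, d = -6.
So q(u) = u³ + 3u² - 4u - 6.
Check: q(-1) = 0. ✓

q(u) = u^3 + 3u^2 - 4u - 6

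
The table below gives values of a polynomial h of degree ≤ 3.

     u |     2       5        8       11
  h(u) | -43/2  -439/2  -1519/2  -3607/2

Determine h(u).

Write h(u) = au^3 + bu^2 + cu + d. Substituting each data point gives a linear system:
  8a + 4b + 2c + d = -43/2
  125a + 25b + 5c + d = -439/2
  512a + 64b + 8c + d = -1519/2
  1331a + 121b + 11c + d = -3607/2
Solving the system yields a = -1, b = -4, c = 1, d = 1/2.
So h(u) = -u^3 - 4u^2 + u + 1/2.
Check: h(2) = -43/2. ✓

h(u) = -u^3 - 4u^2 + u + 1/2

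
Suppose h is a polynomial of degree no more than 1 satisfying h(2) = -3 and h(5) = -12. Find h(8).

Write h(t) = at + b. Substituting each data point gives a linear system:
  2a + b = -3
  5a + b = -12
Solving the system yields a = -3, b = 3.
So h(t) = -3t + 3.
Then h(8) = -21.

-21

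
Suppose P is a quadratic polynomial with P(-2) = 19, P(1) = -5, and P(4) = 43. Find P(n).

P(n) = 4n^2 - 4n - 5

Using the Lagrange interpolation formula with nodes -2, 1, 4:
  L_0(n) = (n - 1)(n - 4) / 18
  L_1(n) = (n + 2)(n - 4) / -9
  L_2(n) = (n + 2)(n - 1) / 18
Then P(n) = 19·L_0(n) - 5·L_1(n) + 43·L_2(n).
Expanding and collecting terms gives P(n) = 4n^2 - 4n - 5.
Check: P(-2) = 19. ✓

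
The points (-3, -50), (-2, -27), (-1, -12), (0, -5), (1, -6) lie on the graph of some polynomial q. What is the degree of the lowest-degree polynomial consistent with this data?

Forward differences of the values at t = -3, -2, -1, 0, 1:
  q  : -50  -27  -12  -5  -6
  Δ  : 23  15  7  -1
  Δ^2: -8  -8  -8
  Δ^3: 0  0
  Δ^4: 0
The second differences are constant (-8) and nonzero, while all higher differences vanish, so the minimal degree is 2.

2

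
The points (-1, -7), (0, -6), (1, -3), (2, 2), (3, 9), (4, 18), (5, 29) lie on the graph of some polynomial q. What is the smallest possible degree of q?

2

Forward differences of the values at n = -1, 0, 1, 2, 3, 4, 5:
  q  : -7  -6  -3  2  9  18  29
  Δ  : 1  3  5  7  9  11
  Δ^2: 2  2  2  2  2
  Δ^3: 0  0  0  0
  Δ^4: 0  0  0
  Δ^5: 0  0
  Δ^6: 0
The second differences are constant (2) and nonzero, while all higher differences vanish, so the minimal degree is 2.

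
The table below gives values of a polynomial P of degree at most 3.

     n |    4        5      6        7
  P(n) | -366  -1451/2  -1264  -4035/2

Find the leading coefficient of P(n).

Write P(n) = an^3 + bn^2 + cn + d. Substituting each data point gives a linear system:
  64a + 16b + 4c + d = -366
  125a + 25b + 5c + d = -1451/2
  216a + 36b + 6c + d = -1264
  343a + 49b + 7c + d = -4035/2
Solving the system yields a = -6, b = 1/2, c = 2, d = 2.
So P(n) = -6n^3 + (1/2)n^2 + 2n + 2.
The leading coefficient is -6.

-6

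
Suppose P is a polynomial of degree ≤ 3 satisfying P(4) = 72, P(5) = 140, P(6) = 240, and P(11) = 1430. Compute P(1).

Using the Lagrange interpolation formula with nodes 4, 5, 6, 11:
  L_0(s) = (s - 5)(s - 6)(s - 11) / -14
  L_1(s) = (s - 4)(s - 6)(s - 11) / 6
  L_2(s) = (s - 4)(s - 5)(s - 11) / -10
  L_3(s) = (s - 4)(s - 5)(s - 6) / 210
Then P(s) = 72·L_0(s) + 140·L_1(s) + 240·L_2(s) + 1430·L_3(s).
Expanding and collecting terms gives P(s) = s^3 + s^2 - 2s.
Evaluating at s = 1: P(1) = 0.

0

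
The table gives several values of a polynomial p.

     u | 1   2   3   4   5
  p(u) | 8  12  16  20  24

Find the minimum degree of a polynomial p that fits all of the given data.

Forward differences of the values at u = 1, 2, 3, 4, 5:
  p  : 8  12  16  20  24
  Δ  : 4  4  4  4
  Δ^2: 0  0  0
  Δ^3: 0  0
  Δ^4: 0
The first differences are constant (4) and nonzero, while all higher differences vanish, so the minimal degree is 1.

1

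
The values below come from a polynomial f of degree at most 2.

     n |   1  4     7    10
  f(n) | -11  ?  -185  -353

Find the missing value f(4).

-71

The 3 known points determine the degree-2 polynomial uniquely.
Write f(n) = an^2 + bn + c. Substituting each data point gives a linear system:
  a + b + c = -11
  49a + 7b + c = -185
  100a + 10b + c = -353
Solving the system yields a = -3, b = -5, c = -3.
So f(n) = -3n^2 - 5n - 3.
Then f(4) = -71.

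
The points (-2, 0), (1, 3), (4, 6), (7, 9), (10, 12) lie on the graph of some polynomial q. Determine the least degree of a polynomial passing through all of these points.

1

Forward differences of the values at n = -2, 1, 4, 7, 10:
  q  : 0  3  6  9  12
  Δ  : 3  3  3  3
  Δ^2: 0  0  0
  Δ^3: 0  0
  Δ^4: 0
The first differences are constant (3) and nonzero, while all higher differences vanish, so the minimal degree is 1.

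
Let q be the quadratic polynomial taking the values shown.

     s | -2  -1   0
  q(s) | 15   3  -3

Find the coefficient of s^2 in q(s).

3

Write q(s) = as^2 + bs + c. Substituting each data point gives a linear system:
  4a - 2b + c = 15
  a - b + c = 3
  c = -3
Solving the system yields a = 3, b = -3, c = -3.
So q(s) = 3s^2 - 3s - 3.
The leading coefficient is 3.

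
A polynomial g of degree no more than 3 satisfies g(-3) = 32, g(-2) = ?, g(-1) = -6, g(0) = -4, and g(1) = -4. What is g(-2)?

2

On equispaced nodes a degree-3 polynomial has vanishing fourth forward difference, so
  g(-3) - 4·g(-2) + 6·g(-1) - 4·g(0) + g(1) = 0.
Substituting the known values and solving for g(-2):
  -4·g(-2) = -8
  g(-2) = 2.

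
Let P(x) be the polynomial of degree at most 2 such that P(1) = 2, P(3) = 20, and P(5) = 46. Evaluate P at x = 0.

Using the Lagrange interpolation formula with nodes 1, 3, 5:
  L_0(x) = (x - 3)(x - 5) / 8
  L_1(x) = (x - 1)(x - 5) / -4
  L_2(x) = (x - 1)(x - 3) / 8
Then P(x) = 2·L_0(x) + 20·L_1(x) + 46·L_2(x).
Expanding and collecting terms gives P(x) = x^2 + 5x - 4.
Evaluating at x = 0: P(0) = -4.

-4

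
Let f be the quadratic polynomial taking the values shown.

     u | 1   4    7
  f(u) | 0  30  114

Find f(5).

52

Using the Lagrange interpolation formula with nodes 1, 4, 7:
  L_0(u) = (u - 4)(u - 7) / 18
  L_1(u) = (u - 1)(u - 7) / -9
  L_2(u) = (u - 1)(u - 4) / 18
Then f(u) = 0·L_0(u) + 30·L_1(u) + 114·L_2(u).
Expanding and collecting terms gives f(u) = 3u² - 5u + 2.
Evaluating at u = 5: f(5) = 52.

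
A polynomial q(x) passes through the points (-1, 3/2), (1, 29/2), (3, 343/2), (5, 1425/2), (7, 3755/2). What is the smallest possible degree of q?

Forward differences of the values at x = -1, 1, 3, 5, 7:
  q  : 3/2  29/2  343/2  1425/2  3755/2
  Δ  : 13  157  541  1165
  Δ^2: 144  384  624
  Δ^3: 240  240
  Δ^4: 0
The third differences are constant (240) and nonzero, while all higher differences vanish, so the minimal degree is 3.

3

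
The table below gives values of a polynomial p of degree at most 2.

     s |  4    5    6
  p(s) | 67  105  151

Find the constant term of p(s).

-5

Write p(s) = as^2 + bs + c. Substituting each data point gives a linear system:
  16a + 4b + c = 67
  25a + 5b + c = 105
  36a + 6b + c = 151
Solving the system yields a = 4, b = 2, c = -5.
So p(s) = 4s² + 2s - 5.
The constant term is -5.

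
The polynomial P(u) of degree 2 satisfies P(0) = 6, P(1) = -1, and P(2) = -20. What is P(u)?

Using the Lagrange interpolation formula with nodes 0, 1, 2:
  L_0(u) = (u - 1)(u - 2) / 2
  L_1(u) = u(u - 2) / -1
  L_2(u) = u(u - 1) / 2
Then P(u) = 6·L_0(u) - 1·L_1(u) - 20·L_2(u).
Expanding and collecting terms gives P(u) = -6u² - u + 6.
Check: P(1) = -1. ✓

P(u) = -6u^2 - u + 6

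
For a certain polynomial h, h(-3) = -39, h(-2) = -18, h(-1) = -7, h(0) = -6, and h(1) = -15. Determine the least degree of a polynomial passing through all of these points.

Forward differences of the values at t = -3, -2, -1, 0, 1:
  h  : -39  -18  -7  -6  -15
  Δ  : 21  11  1  -9
  Δ^2: -10  -10  -10
  Δ^3: 0  0
  Δ^4: 0
The second differences are constant (-10) and nonzero, while all higher differences vanish, so the minimal degree is 2.

2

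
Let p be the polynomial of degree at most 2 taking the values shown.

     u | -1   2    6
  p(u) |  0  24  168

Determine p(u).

p(u) = 4u^2 + 4u

Write p(u) = au^2 + bu + c. Substituting each data point gives a linear system:
  a - b + c = 0
  4a + 2b + c = 24
  36a + 6b + c = 168
Solving the system yields a = 4, b = 4, c = 0.
So p(u) = 4u² + 4u.
Check: p(-1) = 0. ✓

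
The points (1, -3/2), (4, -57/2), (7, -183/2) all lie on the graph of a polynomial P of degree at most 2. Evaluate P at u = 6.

-133/2

Forward differences of the values at u = 1, 4, 7:
  P  : -3/2  -57/2  -183/2
  Δ  : -27  -63
  Δ^2: -36
The second differences are constant, confirming degree 2.
Interpolating (Newton forward form) and evaluating at u = 6 gives P(6) = -133/2.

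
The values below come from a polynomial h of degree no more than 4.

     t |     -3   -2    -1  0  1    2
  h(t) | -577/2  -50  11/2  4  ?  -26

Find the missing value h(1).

-1/2

On equispaced nodes a degree-4 polynomial has vanishing fifth forward difference, so
  - h(-3) + 5·h(-2) - 10·h(-1) + 10·h(0) - 5·h(1) + h(2) = 0.
Substituting the known values and solving for h(1):
  -5·h(1) = 5/2
  h(1) = -1/2.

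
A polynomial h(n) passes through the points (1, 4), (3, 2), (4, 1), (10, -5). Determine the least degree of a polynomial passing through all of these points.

Divided differences on the nodes 1, 3, 4, 10:
  order 0: 4  2  1  -5
  order 1: -1  -1  -1
  order 2: 0  0
  order 3: 0
The order-1 divided differences are all -1 (nonzero) and every higher order vanishes, so the data lies on a polynomial of degree exactly 1.

1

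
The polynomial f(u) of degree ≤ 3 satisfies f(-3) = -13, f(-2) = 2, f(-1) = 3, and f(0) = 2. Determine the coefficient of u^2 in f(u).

Write f(u) = au^3 + bu^2 + cu + d. Substituting each data point gives a linear system:
  -27a + 9b - 3c + d = -13
  -8a + 4b - 2c + d = 2
  -a + b - c + d = 3
  d = 2
Solving the system yields a = 2, b = 5, c = 2, d = 2.
So f(u) = 2u^3 + 5u^2 + 2u + 2.
The coefficient of u^2 is 5.

5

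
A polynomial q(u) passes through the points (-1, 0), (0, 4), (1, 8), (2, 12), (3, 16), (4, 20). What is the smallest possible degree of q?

Forward differences of the values at u = -1, 0, 1, 2, 3, 4:
  q  : 0  4  8  12  16  20
  Δ  : 4  4  4  4  4
  Δ^2: 0  0  0  0
  Δ^3: 0  0  0
  Δ^4: 0  0
  Δ^5: 0
The first differences are constant (4) and nonzero, while all higher differences vanish, so the minimal degree is 1.

1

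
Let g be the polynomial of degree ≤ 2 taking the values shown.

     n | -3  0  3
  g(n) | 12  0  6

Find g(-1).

Using the Lagrange interpolation formula with nodes -3, 0, 3:
  L_0(n) = n(n - 3) / 18
  L_1(n) = (n + 3)(n - 3) / -9
  L_2(n) = (n + 3)n / 18
Then g(n) = 12·L_0(n) + 0·L_1(n) + 6·L_2(n).
Expanding and collecting terms gives g(n) = n^2 - n.
Evaluating at n = -1: g(-1) = 2.

2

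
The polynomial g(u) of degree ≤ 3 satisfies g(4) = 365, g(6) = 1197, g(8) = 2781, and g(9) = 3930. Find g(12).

Using the Lagrange interpolation formula with nodes 4, 6, 8, 9:
  L_0(u) = (u - 6)(u - 8)(u - 9) / -40
  L_1(u) = (u - 4)(u - 8)(u - 9) / 12
  L_2(u) = (u - 4)(u - 6)(u - 9) / -8
  L_3(u) = (u - 4)(u - 6)(u - 8) / 15
Then g(u) = 365·L_0(u) + 1197·L_1(u) + 2781·L_2(u) + 3930·L_3(u).
Expanding and collecting terms gives g(u) = 5u³ + 4u² - 4u - 3.
Evaluating at u = 12: g(12) = 9165.

9165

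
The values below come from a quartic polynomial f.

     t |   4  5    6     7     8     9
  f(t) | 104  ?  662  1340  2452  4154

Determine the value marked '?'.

286

On equispaced nodes a degree-4 polynomial has vanishing fifth forward difference, so
  - f(4) + 5·f(5) - 10·f(6) + 10·f(7) - 5·f(8) + f(9) = 0.
Substituting the known values and solving for f(5):
  5·f(5) = 1430
  f(5) = 286.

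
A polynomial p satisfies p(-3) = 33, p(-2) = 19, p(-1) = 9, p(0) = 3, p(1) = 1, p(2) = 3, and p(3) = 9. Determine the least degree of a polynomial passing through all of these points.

Forward differences of the values at s = -3, -2, -1, 0, 1, 2, 3:
  p  : 33  19  9  3  1  3  9
  Δ  : -14  -10  -6  -2  2  6
  Δ^2: 4  4  4  4  4
  Δ^3: 0  0  0  0
  Δ^4: 0  0  0
  Δ^5: 0  0
  Δ^6: 0
The second differences are constant (4) and nonzero, while all higher differences vanish, so the minimal degree is 2.

2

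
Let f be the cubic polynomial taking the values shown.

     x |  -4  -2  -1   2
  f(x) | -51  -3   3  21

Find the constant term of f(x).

5

Write f(x) = ax^3 + bx^2 + cx + d. Substituting each data point gives a linear system:
  -64a + 16b - 4c + d = -51
  -8a + 4b - 2c + d = -3
  -a + b - c + d = 3
  8a + 4b + 2c + d = 21
Solving the system yields a = 1, b = 1, c = 2, d = 5.
So f(x) = x^3 + x^2 + 2x + 5.
The constant term is 5.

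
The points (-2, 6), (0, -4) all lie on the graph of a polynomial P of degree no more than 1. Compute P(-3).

Write P(n) = an + b. Substituting each data point gives a linear system:
  -2a + b = 6
  b = -4
Solving the system yields a = -5, b = -4.
So P(n) = -5n - 4.
Then P(-3) = 11.

11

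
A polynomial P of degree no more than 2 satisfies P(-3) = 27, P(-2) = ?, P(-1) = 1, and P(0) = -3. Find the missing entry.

11

On equispaced nodes a degree-2 polynomial has vanishing third forward difference, so
  - P(-3) + 3·P(-2) - 3·P(-1) + P(0) = 0.
Substituting the known values and solving for P(-2):
  3·P(-2) = 33
  P(-2) = 11.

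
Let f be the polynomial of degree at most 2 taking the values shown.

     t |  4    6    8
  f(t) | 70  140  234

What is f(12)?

Write f(t) = at^2 + bt + c. Substituting each data point gives a linear system:
  16a + 4b + c = 70
  36a + 6b + c = 140
  64a + 8b + c = 234
Solving the system yields a = 3, b = 5, c = 2.
So f(t) = 3t^2 + 5t + 2.
Then f(12) = 494.

494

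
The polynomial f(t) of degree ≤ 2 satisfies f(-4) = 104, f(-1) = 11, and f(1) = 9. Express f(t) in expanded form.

Using the Lagrange interpolation formula with nodes -4, -1, 1:
  L_0(t) = (t + 1)(t - 1) / 15
  L_1(t) = (t + 4)(t - 1) / -6
  L_2(t) = (t + 4)(t + 1) / 10
Then f(t) = 104·L_0(t) + 11·L_1(t) + 9·L_2(t).
Expanding and collecting terms gives f(t) = 6t² - t + 4.
Check: f(1) = 9. ✓

f(t) = 6t^2 - t + 4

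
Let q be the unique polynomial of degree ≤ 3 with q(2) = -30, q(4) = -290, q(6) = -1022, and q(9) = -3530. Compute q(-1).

0

Write q(x) = ax^3 + bx^2 + cx + d. Substituting each data point gives a linear system:
  8a + 4b + 2c + d = -30
  64a + 16b + 4c + d = -290
  216a + 36b + 6c + d = -1022
  729a + 81b + 9c + d = -3530
Solving the system yields a = -5, b = 1, c = 4, d = -2.
So q(x) = -5x³ + x² + 4x - 2.
Then q(-1) = 0.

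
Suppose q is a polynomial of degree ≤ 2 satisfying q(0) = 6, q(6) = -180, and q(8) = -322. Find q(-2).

Using the Lagrange interpolation formula with nodes 0, 6, 8:
  L_0(u) = (u - 6)(u - 8) / 48
  L_1(u) = u(u - 8) / -12
  L_2(u) = u(u - 6) / 16
Then q(u) = 6·L_0(u) - 180·L_1(u) - 322·L_2(u).
Expanding and collecting terms gives q(u) = -5u^2 - u + 6.
Evaluating at u = -2: q(-2) = -12.

-12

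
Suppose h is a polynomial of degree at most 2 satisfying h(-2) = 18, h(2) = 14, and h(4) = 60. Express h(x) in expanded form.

h(x) = 4x^2 - x

Write h(x) = ax^2 + bx + c. Substituting each data point gives a linear system:
  4a - 2b + c = 18
  4a + 2b + c = 14
  16a + 4b + c = 60
Solving the system yields a = 4, b = -1, c = 0.
So h(x) = 4x² - x.
Check: h(4) = 60. ✓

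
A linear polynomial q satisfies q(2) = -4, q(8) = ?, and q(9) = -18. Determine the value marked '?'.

-16

The 2 known points determine the degree-1 polynomial uniquely.
Write q(t) = at + b. Substituting each data point gives a linear system:
  2a + b = -4
  9a + b = -18
Solving the system yields a = -2, b = 0.
So q(t) = -2t.
Then q(8) = -16.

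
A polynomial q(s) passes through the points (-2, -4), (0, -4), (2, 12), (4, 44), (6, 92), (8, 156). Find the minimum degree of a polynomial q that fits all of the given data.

Forward differences of the values at s = -2, 0, 2, 4, 6, 8:
  q  : -4  -4  12  44  92  156
  Δ  : 0  16  32  48  64
  Δ^2: 16  16  16  16
  Δ^3: 0  0  0
  Δ^4: 0  0
  Δ^5: 0
The second differences are constant (16) and nonzero, while all higher differences vanish, so the minimal degree is 2.

2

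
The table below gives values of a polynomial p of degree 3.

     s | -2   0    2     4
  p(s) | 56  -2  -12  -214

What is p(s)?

Using the Lagrange interpolation formula with nodes -2, 0, 2, 4:
  L_0(s) = s(s - 2)(s - 4) / -48
  L_1(s) = (s + 2)(s - 2)(s - 4) / 16
  L_2(s) = (s + 2)s(s - 4) / -16
  L_3(s) = (s + 2)s(s - 2) / 48
Then p(s) = 56·L_0(s) - 2·L_1(s) - 12·L_2(s) - 214·L_3(s).
Expanding and collecting terms gives p(s) = -5s^3 + 6s^2 + 3s - 2.
Check: p(0) = -2. ✓

p(s) = -5s^3 + 6s^2 + 3s - 2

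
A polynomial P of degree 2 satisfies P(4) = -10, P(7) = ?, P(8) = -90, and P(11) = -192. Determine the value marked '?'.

-64

The 3 known points determine the degree-2 polynomial uniquely.
Write P(x) = ax^2 + bx + c. Substituting each data point gives a linear system:
  16a + 4b + c = -10
  64a + 8b + c = -90
  121a + 11b + c = -192
Solving the system yields a = -2, b = 4, c = 6.
So P(x) = -2x^2 + 4x + 6.
Then P(7) = -64.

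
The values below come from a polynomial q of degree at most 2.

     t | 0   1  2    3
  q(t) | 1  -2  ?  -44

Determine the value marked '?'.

-17

The 3 known points determine the degree-2 polynomial uniquely.
Write q(t) = at^2 + bt + c. Substituting each data point gives a linear system:
  c = 1
  a + b + c = -2
  9a + 3b + c = -44
Solving the system yields a = -6, b = 3, c = 1.
So q(t) = -6t^2 + 3t + 1.
Then q(2) = -17.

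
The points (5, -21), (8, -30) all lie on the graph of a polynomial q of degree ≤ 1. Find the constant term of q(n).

-6

Write q(n) = an + b. Substituting each data point gives a linear system:
  5a + b = -21
  8a + b = -30
Solving the system yields a = -3, b = -6.
So q(n) = -3n - 6.
The constant term is -6.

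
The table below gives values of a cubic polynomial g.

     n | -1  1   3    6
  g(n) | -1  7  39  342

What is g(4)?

Using the Lagrange interpolation formula with nodes -1, 1, 3, 6:
  L_0(n) = (n - 1)(n - 3)(n - 6) / -56
  L_1(n) = (n + 1)(n - 3)(n - 6) / 20
  L_2(n) = (n + 1)(n - 1)(n - 6) / -24
  L_3(n) = (n + 1)(n - 1)(n - 3) / 105
Then g(n) = -1·L_0(n) + 7·L_1(n) + 39·L_2(n) + 342·L_3(n).
Expanding and collecting terms gives g(n) = 2n^3 - 3n^2 + 2n + 6.
Evaluating at n = 4: g(4) = 94.

94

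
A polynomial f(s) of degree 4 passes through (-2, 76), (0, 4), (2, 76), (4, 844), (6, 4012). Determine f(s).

Write f(s) = as^4 + bs^3 + cs^2 + ds + e. Substituting each data point gives a linear system:
  16a - 8b + 4c - 2d + e = 76
  e = 4
  16a + 8b + 4c + 2d + e = 76
  256a + 64b + 16c + 4d + e = 844
  1296a + 216b + 36c + 6d + e = 4012
Solving the system yields a = 3, b = -1/2, c = 6, d = 2, e = 4.
So f(s) = 3s^4 - (1/2)s^3 + 6s^2 + 2s + 4.
Check: f(-2) = 76. ✓

f(s) = 3s^4 - (1/2)s^3 + 6s^2 + 2s + 4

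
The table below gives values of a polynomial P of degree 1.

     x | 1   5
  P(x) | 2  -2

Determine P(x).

P(x) = -x + 3

Using the Lagrange interpolation formula with nodes 1, 5:
  L_0(x) = (x - 5) / -4
  L_1(x) = (x - 1) / 4
Then P(x) = 2·L_0(x) - 2·L_1(x).
Expanding and collecting terms gives P(x) = -x + 3.
Check: P(1) = 2. ✓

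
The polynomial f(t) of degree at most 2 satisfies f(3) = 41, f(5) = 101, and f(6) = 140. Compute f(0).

Using the Lagrange interpolation formula with nodes 3, 5, 6:
  L_0(t) = (t - 5)(t - 6) / 6
  L_1(t) = (t - 3)(t - 6) / -2
  L_2(t) = (t - 3)(t - 5) / 3
Then f(t) = 41·L_0(t) + 101·L_1(t) + 140·L_2(t).
Expanding and collecting terms gives f(t) = 3t^2 + 6t - 4.
Evaluating at t = 0: f(0) = -4.

-4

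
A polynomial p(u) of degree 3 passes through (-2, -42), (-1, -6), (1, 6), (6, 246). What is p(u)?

Write p(u) = au^3 + bu^2 + cu + d. Substituting each data point gives a linear system:
  -8a + 4b - 2c + d = -42
  -a + b - c + d = -6
  a + b + c + d = 6
  216a + 36b + 6c + d = 246
Solving the system yields a = 2, b = -6, c = 4, d = 6.
So p(u) = 2u³ - 6u² + 4u + 6.
Check: p(-2) = -42. ✓

p(u) = 2u^3 - 6u^2 + 4u + 6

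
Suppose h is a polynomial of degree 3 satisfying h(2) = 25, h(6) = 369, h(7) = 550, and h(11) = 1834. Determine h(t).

h(t) = t^3 + 4t^2 + 2t - 3

Using the Lagrange interpolation formula with nodes 2, 6, 7, 11:
  L_0(t) = (t - 6)(t - 7)(t - 11) / -180
  L_1(t) = (t - 2)(t - 7)(t - 11) / 20
  L_2(t) = (t - 2)(t - 6)(t - 11) / -20
  L_3(t) = (t - 2)(t - 6)(t - 7) / 180
Then h(t) = 25·L_0(t) + 369·L_1(t) + 550·L_2(t) + 1834·L_3(t).
Expanding and collecting terms gives h(t) = t^3 + 4t^2 + 2t - 3.
Check: h(7) = 550. ✓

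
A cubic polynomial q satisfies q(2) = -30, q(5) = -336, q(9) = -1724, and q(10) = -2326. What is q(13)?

Write q(s) = as^3 + bs^2 + cs + d. Substituting each data point gives a linear system:
  8a + 4b + 2c + d = -30
  125a + 25b + 5c + d = -336
  729a + 81b + 9c + d = -1724
  1000a + 100b + 10c + d = -2326
Solving the system yields a = -2, b = -3, c = -3, d = 4.
So q(s) = -2s³ - 3s² - 3s + 4.
Then q(13) = -4936.

-4936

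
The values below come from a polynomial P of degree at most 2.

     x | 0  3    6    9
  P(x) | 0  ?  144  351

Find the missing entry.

The 3 known points determine the degree-2 polynomial uniquely.
Write P(x) = ax^2 + bx + c. Substituting each data point gives a linear system:
  c = 0
  36a + 6b + c = 144
  81a + 9b + c = 351
Solving the system yields a = 5, b = -6, c = 0.
So P(x) = 5x² - 6x.
Then P(3) = 27.

27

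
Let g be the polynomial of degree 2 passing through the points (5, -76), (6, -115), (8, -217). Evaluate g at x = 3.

Write g(x) = ax^2 + bx + c. Substituting each data point gives a linear system:
  25a + 5b + c = -76
  36a + 6b + c = -115
  64a + 8b + c = -217
Solving the system yields a = -4, b = 5, c = -1.
So g(x) = -4x^2 + 5x - 1.
Then g(3) = -22.

-22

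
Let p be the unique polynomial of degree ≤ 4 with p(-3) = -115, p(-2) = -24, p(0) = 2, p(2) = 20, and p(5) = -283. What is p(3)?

11

Using the Lagrange interpolation formula with nodes -3, -2, 0, 2, 5:
  L_0(s) = (s + 2)s(s - 2)(s - 5) / 120
  L_1(s) = (s + 3)s(s - 2)(s - 5) / -56
  L_2(s) = (s + 3)(s + 2)(s - 2)(s - 5) / 60
  L_3(s) = (s + 3)(s + 2)s(s - 5) / -120
  L_4(s) = (s + 3)(s + 2)s(s - 2) / 840
Then p(s) = -115·L_0(s) - 24·L_1(s) + 2·L_2(s) + 20·L_3(s) - 283·L_4(s).
Expanding and collecting terms gives p(s) = -s^4 + 2s^3 + 3s^2 + 3s + 2.
Evaluating at s = 3: p(3) = 11.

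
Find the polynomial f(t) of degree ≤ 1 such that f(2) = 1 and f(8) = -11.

Write f(t) = at + b. Substituting each data point gives a linear system:
  2a + b = 1
  8a + b = -11
Solving the system yields a = -2, b = 5.
So f(t) = -2t + 5.
Check: f(2) = 1. ✓

f(t) = -2t + 5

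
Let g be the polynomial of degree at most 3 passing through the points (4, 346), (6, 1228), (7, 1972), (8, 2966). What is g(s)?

g(s) = 6s^3 - s^2 - 5s - 2

Write g(s) = as^3 + bs^2 + cs + d. Substituting each data point gives a linear system:
  64a + 16b + 4c + d = 346
  216a + 36b + 6c + d = 1228
  343a + 49b + 7c + d = 1972
  512a + 64b + 8c + d = 2966
Solving the system yields a = 6, b = -1, c = -5, d = -2.
So g(s) = 6s³ - s² - 5s - 2.
Check: g(4) = 346. ✓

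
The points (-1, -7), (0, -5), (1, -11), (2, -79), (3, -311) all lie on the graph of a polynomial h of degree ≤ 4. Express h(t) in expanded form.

h(t) = -2t^4 - 5t^3 - 2t^2 + 3t - 5

Write h(t) = at^4 + bt^3 + ct^2 + dt + e. Substituting each data point gives a linear system:
  a - b + c - d + e = -7
  e = -5
  a + b + c + d + e = -11
  16a + 8b + 4c + 2d + e = -79
  81a + 27b + 9c + 3d + e = -311
Solving the system yields a = -2, b = -5, c = -2, d = 3, e = -5.
So h(t) = -2t^4 - 5t^3 - 2t^2 + 3t - 5.
Check: h(3) = -311. ✓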